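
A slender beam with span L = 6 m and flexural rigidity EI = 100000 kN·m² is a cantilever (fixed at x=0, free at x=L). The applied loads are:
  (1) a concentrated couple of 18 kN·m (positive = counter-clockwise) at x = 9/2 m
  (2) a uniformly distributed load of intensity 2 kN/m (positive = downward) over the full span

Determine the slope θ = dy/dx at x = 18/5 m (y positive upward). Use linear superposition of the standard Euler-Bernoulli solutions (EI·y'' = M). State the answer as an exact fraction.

Load 1 — applied couple M₀=18 kN·m at a=9/2 m (b=L-a=3/2):
  θ_1 = M₀x/EI  [x≤a] = 18·(18/5)/100000 = 81/125000 rad
Load 2 — uniform load w=2 kN/m over full span:
  θ_2 = -wx(x²-3Lx+3L²)/(6EI) = -2·(18/5)·((18/5)²-3·6·(18/5)+3·6²)/(6·100000) = -1053/1562500 rad
Superposition: θ = Σ θ_i = -81/3125000 rad ≈ -0.000026 rad

θ(18/5) = -81/3125000 rad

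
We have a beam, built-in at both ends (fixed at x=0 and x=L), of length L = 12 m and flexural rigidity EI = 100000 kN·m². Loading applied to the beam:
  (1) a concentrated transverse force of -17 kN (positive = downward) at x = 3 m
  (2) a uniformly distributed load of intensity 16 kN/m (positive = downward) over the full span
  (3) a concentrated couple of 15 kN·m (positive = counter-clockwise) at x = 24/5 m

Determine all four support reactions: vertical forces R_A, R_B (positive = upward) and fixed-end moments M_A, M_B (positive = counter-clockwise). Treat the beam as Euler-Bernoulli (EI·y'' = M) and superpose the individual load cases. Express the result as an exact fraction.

Load 1 — point force P=-17 kN at a=3 m (b=L-a=9):
  R_A = Pb²(3a+b)/L³ = (-17)·9²·(3·3+9)/12³ = -459/32 kN
  M_A = Pab²/L² = (-17)·3·9²/12² = -459/16 kN·m
  R_B = Pa²(a+3b)/L³ = (-17)·3²·(3+3·9)/12³ = -85/32 kN
  M_B = -Pa²b/L² = -(-17)·3²·9/12² = 153/16 kN·m
Load 2 — uniform load w=16 kN/m over full span:
  R_A = wL/2 = 16·12/2 = 96 kN
  M_A = wL²/12 = 16·12²/12 = 192 kN·m
  R_B = wL/2 = 16·12/2 = 96 kN
  M_B = -wL²/12 = -16·12²/12 = -192 kN·m
Load 3 — applied couple M₀=15 kN·m at a=24/5 m (b=L-a=36/5):
  R_A = 6M₀ab/L³ = 6·15·(24/5)·(36/5)/12³ = 9/5 kN
  M_A = M₀b(2a-b)/L² = 15·(36/5)·(2·(24/5)-(36/5))/12² = 9/5 kN·m
  R_B = -6M₀ab/L³ = -6·15·(24/5)·(36/5)/12³ = -9/5 kN
  M_B = M₀a(2b-a)/L² = 15·(24/5)·(2·(36/5)-(24/5))/12² = 24/5 kN·m
Superposition: R_A = 13353/160 kN, M_A = 13209/80 kN·m, R_B = 14647/160 kN, M_B = -14211/80 kN·m

R_A = 13353/160 kN, M_A = 13209/80 kN·m, R_B = 14647/160 kN, M_B = -14211/80 kN·m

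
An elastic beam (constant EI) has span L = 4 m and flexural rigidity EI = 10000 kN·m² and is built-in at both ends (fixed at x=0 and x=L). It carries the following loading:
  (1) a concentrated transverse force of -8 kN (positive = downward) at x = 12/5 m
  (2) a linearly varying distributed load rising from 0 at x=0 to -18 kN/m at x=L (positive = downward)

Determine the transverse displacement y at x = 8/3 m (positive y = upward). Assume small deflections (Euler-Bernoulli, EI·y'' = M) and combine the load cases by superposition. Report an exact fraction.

y(8/3) = 4496/6328125 m

Load 1 — point force P=-8 kN at a=12/5 m (b=L-a=8/5):
  y_1 = -Pa²(L-x)²(3bL-(3b+a)(L-x))/(6L³EI)  [x>a] = -(-8)·(12/5)²·(4-(8/3))²·(3·(8/5)·4-(3·(8/5)+(12/5))·(4-(8/3)))/(6·4³·10000) = 16/78125 m
Load 2 — triangular load w₀=-18 kN/m (0→w₀ over full span):
  y_2 = -w₀x²(L-x)²(x+2L)/(120LEI) = -(-18)·(8/3)²·(4-(8/3))²·((8/3)+2·4)/(120·4·10000) = 128/253125 m
Superposition: y = Σ y_i = 4496/6328125 m ≈ 0.000710 m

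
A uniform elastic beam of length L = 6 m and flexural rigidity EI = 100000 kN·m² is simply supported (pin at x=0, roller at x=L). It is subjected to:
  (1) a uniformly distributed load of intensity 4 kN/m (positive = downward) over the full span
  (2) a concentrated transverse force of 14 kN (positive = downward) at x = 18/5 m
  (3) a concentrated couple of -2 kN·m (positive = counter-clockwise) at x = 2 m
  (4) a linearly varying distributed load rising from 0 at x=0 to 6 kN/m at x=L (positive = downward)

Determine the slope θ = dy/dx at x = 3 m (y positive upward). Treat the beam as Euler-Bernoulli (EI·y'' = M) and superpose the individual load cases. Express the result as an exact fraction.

Load 1 — uniform load w=4 kN/m over full span:
  θ_1 = -w(L³-6Lx²+4x³)/(24EI) = -4·(6³-6·6·3²+4·3³)/(24·100000) = 0 rad
Load 2 — point force P=14 kN at a=18/5 m (b=L-a=12/5):
  θ_2 = -Pb(L²-b²-3x²)/(6LEI)  [x≤a] = -14·(12/5)·(6²-(12/5)²-3·3²)/(6·6·100000) = -189/6250000 rad
Load 3 — applied couple M₀=-2 kN·m at a=2 m (b=L-a=4):
  θ_3 = (M₀x²/(2L)-M₀(x-a)+C₁)/EI  [x>a] with C₁=M₀(3b²-L²)/(6L)=-2/3 = ((-2)·3²/(2·6)-(-2)·(3-2)+(-2/3))/100000 = -1/600000 rad
Load 4 — triangular load w₀=6 kN/m (0→w₀ over full span):
  θ_4 = -w₀(7L⁴-30L²x²+15x⁴)/(360LEI) = -6·(7·6⁴-30·6²·3²+15·3⁴)/(360·6·100000) = -63/4000000 rad
Superposition: θ = Σ θ_i = -14297/300000000 rad ≈ -0.000048 rad

θ(3) = -14297/300000000 rad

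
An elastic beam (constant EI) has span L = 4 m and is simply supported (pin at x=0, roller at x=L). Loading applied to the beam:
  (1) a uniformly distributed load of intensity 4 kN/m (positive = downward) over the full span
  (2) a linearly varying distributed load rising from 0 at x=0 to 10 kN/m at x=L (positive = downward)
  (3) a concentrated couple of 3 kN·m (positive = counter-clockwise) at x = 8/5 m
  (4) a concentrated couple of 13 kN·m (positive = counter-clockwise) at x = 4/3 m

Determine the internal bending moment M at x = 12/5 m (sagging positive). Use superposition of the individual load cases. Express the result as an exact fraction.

M(12/5) = 288/25 kN·m

Load 1 — uniform load w=4 kN/m over full span:
  M_1 = wx(L-x)/2 = 4·(12/5)·(4-(12/5))/2 = 192/25 kN·m
Load 2 — triangular load w₀=10 kN/m (0→w₀ over full span):
  M_2 = w₀Lx/6 - w₀x³/(6L) = 10·4·(12/5)/6 - 10·(12/5)³/(6·4) = 256/25 kN·m
Load 3 — applied couple M₀=3 kN·m at a=8/5 m (b=L-a=12/5):
  M_3 = M₀x/L - M₀  [x>a] = 3·(12/5)/4 - 3 = -6/5 kN·m
Load 4 — applied couple M₀=13 kN·m at a=4/3 m (b=L-a=8/3):
  M_4 = M₀x/L - M₀  [x>a] = 13·(12/5)/4 - 13 = -26/5 kN·m
Superposition: M = Σ M_i = 288/25 kN·m ≈ 11.520000 kN·m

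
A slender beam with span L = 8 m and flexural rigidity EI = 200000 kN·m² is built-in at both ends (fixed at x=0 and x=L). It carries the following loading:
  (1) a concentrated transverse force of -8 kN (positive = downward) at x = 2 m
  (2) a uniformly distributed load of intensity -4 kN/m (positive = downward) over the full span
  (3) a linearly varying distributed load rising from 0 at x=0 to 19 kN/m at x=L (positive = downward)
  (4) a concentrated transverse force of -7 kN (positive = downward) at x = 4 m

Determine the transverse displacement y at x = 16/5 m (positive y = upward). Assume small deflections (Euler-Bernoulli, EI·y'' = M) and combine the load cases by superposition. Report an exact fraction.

Load 1 — point force P=-8 kN at a=2 m (b=L-a=6):
  y_1 = -Pa²(L-x)²(3bL-(3b+a)(L-x))/(6L³EI)  [x>a] = -(-8)·2²·(8-(16/5))²·(3·6·8-(3·6+2)·(8-(16/5)))/(6·8³·200000) = 9/156250 m
Load 2 — uniform load w=-4 kN/m over full span:
  y_2 = -wx²(L-x)²/(24EI) = -(-4)·(16/5)²·(8-(16/5))²/(24·200000) = 384/1953125 m
Load 3 — triangular load w₀=19 kN/m (0→w₀ over full span):
  y_3 = -w₀x²(L-x)²(x+2L)/(120LEI) = -19·(16/5)²·(8-(16/5))²·((16/5)+2·8)/(120·8·200000) = -21888/48828125 m
Load 4 — point force P=-7 kN at a=4 m (b=L-a=4):
  y_4 = -Pb²x²(3aL-(3a+b)x)/(6L³EI)  [x≤a] = -(-7)·4²·(16/5)²·(3·4·8-(3·4+4)·(16/5))/(6·8³·200000) = 98/1171875 m
Superposition: y = Σ y_i = -32353/292968750 m ≈ -0.000110 m

y(16/5) = -32353/292968750 m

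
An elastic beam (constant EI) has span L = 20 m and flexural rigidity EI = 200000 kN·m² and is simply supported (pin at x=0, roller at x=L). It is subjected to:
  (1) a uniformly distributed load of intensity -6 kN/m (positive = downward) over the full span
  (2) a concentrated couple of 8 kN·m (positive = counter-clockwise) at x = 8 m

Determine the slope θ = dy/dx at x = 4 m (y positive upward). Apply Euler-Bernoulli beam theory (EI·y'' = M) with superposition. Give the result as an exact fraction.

Load 1 — uniform load w=-6 kN/m over full span:
  θ_1 = -w(L³-6Lx²+4x³)/(24EI) = -(-6)·(20³-6·20·4²+4·4³)/(24·200000) = 99/12500 rad
Load 2 — applied couple M₀=8 kN·m at a=8 m (b=L-a=12):
  θ_2 = (M₀x²/(2L)+C₁)/EI  [x≤a] with C₁=M₀(3b²-L²)/(6L)=32/15 = (8·4²/(2·20)+(32/15))/200000 = 1/37500 rad
Superposition: θ = Σ θ_i = 149/18750 rad ≈ 0.007947 rad

θ(4) = 149/18750 rad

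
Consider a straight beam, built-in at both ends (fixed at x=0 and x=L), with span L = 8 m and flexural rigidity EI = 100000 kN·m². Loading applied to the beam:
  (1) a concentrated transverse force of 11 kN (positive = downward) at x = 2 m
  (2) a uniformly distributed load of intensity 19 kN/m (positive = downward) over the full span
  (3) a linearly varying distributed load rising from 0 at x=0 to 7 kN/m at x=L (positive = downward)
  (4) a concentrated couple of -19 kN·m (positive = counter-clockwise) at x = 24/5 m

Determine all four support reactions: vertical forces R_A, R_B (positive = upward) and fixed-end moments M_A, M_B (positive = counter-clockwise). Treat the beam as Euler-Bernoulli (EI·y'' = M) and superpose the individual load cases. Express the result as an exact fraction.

Load 1 — point force P=11 kN at a=2 m (b=L-a=6):
  R_A = Pb²(3a+b)/L³ = 11·6²·(3·2+6)/8³ = 297/32 kN
  M_A = Pab²/L² = 11·2·6²/8² = 99/8 kN·m
  R_B = Pa²(a+3b)/L³ = 11·2²·(2+3·6)/8³ = 55/32 kN
  M_B = -Pa²b/L² = -11·2²·6/8² = -33/8 kN·m
Load 2 — uniform load w=19 kN/m over full span:
  R_A = wL/2 = 19·8/2 = 76 kN
  M_A = wL²/12 = 19·8²/12 = 304/3 kN·m
  R_B = wL/2 = 19·8/2 = 76 kN
  M_B = -wL²/12 = -19·8²/12 = -304/3 kN·m
Load 3 — triangular load w₀=7 kN/m (0→w₀ over full span):
  R_A = 3w₀L/20 = 3·7·8/20 = 42/5 kN
  M_A = w₀L²/30 = 7·8²/30 = 224/15 kN·m
  R_B = 7w₀L/20 = 7·7·8/20 = 98/5 kN
  M_B = -w₀L²/20 = -7·8²/20 = -112/5 kN·m
Load 4 — applied couple M₀=-19 kN·m at a=24/5 m (b=L-a=16/5):
  R_A = 6M₀ab/L³ = 6·(-19)·(24/5)·(16/5)/8³ = -171/50 kN
  M_A = M₀b(2a-b)/L² = (-19)·(16/5)·(2·(24/5)-(16/5))/8² = -152/25 kN·m
  R_B = -6M₀ab/L³ = -6·(-19)·(24/5)·(16/5)/8³ = 171/50 kN
  M_B = M₀a(2b-a)/L² = (-19)·(24/5)·(2·(16/5)-(24/5))/8² = -57/25 kN·m
Superposition: R_A = 72209/800 kN, M_A = 73537/600 kN·m, R_B = 80591/800 kN, M_B = -78083/600 kN·m

R_A = 72209/800 kN, M_A = 73537/600 kN·m, R_B = 80591/800 kN, M_B = -78083/600 kN·m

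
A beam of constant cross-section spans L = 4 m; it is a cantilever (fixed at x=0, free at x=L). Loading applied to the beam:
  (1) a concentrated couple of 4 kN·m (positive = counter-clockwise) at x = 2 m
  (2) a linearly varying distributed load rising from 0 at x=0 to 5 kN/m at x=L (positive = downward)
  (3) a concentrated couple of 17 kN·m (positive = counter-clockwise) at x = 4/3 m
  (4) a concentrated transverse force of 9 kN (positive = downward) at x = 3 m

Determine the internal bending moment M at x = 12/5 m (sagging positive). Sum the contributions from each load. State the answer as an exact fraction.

M(12/5) = -821/75 kN·m

Load 1 — applied couple M₀=4 kN·m at a=2 m (b=L-a=2):
  M_1 = 0  [x>a] = 0 kN·m
Load 2 — triangular load w₀=5 kN/m (0→w₀ over full span):
  M_2 = w₀Lx/2 - w₀L²/3 - w₀x³/(6L) = 5·4·(12/5)/2 - 5·4²/3 - 5·(12/5)³/(6·4) = -416/75 kN·m
Load 3 — applied couple M₀=17 kN·m at a=4/3 m (b=L-a=8/3):
  M_3 = 0  [x>a] = 0 kN·m
Load 4 — point force P=9 kN at a=3 m (b=L-a=1):
  M_4 = -P(a-x)  [x≤a] = -9·(3-(12/5)) = -27/5 kN·m
Superposition: M = Σ M_i = -821/75 kN·m ≈ -10.946667 kN·m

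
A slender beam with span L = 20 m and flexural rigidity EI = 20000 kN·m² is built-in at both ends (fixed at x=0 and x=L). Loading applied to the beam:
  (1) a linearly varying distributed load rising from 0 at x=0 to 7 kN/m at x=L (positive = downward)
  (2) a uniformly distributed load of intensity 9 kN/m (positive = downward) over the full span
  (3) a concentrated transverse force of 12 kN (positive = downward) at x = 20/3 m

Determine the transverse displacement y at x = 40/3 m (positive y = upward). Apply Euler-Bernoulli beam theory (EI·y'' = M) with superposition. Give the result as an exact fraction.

Load 1 — triangular load w₀=7 kN/m (0→w₀ over full span):
  y_1 = -w₀x²(L-x)²(x+2L)/(120LEI) = -7·(40/3)²·(20-(40/3))²·((40/3)+2·20)/(120·20·20000) = -224/3645 m
Load 2 — uniform load w=9 kN/m over full span:
  y_2 = -wx²(L-x)²/(24EI) = -9·(40/3)²·(20-(40/3))²/(24·20000) = -4/27 m
Load 3 — point force P=12 kN at a=20/3 m (b=L-a=40/3):
  y_3 = -Pa²(L-x)²(3bL-(3b+a)(L-x))/(6L³EI)  [x>a] = -12·(20/3)²·(20-(40/3))²·(3·(40/3)·20-(3·(40/3)+(20/3))·(20-(40/3)))/(6·20³·20000) = -44/3645 m
Superposition: y = Σ y_i = -808/3645 m ≈ -0.221674 m

y(40/3) = -808/3645 m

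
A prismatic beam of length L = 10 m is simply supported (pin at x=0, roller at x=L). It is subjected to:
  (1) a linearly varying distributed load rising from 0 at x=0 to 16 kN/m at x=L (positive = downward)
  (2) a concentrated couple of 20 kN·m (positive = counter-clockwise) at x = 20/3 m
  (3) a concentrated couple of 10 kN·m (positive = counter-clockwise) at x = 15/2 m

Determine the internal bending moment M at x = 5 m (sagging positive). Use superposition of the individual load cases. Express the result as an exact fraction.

M(5) = 115 kN·m

Load 1 — triangular load w₀=16 kN/m (0→w₀ over full span):
  M_1 = w₀Lx/6 - w₀x³/(6L) = 16·10·5/6 - 16·5³/(6·10) = 100 kN·m
Load 2 — applied couple M₀=20 kN·m at a=20/3 m (b=L-a=10/3):
  M_2 = M₀x/L  [x≤a] = 20·5/10 = 10 kN·m
Load 3 — applied couple M₀=10 kN·m at a=15/2 m (b=L-a=5/2):
  M_3 = M₀x/L  [x≤a] = 10·5/10 = 5 kN·m
Superposition: M = Σ M_i = 115 kN·m ≈ 115.000000 kN·m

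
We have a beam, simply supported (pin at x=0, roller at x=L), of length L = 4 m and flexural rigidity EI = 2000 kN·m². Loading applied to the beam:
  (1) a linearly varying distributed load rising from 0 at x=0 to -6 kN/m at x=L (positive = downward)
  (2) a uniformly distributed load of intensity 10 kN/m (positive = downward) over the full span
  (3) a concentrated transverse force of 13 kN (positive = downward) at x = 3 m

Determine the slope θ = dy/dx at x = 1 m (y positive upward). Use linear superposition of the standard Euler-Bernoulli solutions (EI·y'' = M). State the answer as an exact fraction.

Load 1 — triangular load w₀=-6 kN/m (0→w₀ over full span):
  θ_1 = -w₀(7L⁴-30L²x²+15x⁴)/(360LEI) = -(-6)·(7·4⁴-30·4²·1²+15·1⁴)/(360·4·2000) = 1327/480000 rad
Load 2 — uniform load w=10 kN/m over full span:
  θ_2 = -w(L³-6Lx²+4x³)/(24EI) = -10·(4³-6·4·1²+4·1³)/(24·2000) = -11/1200 rad
Load 3 — point force P=13 kN at a=3 m (b=L-a=1):
  θ_3 = -Pb(L²-b²-3x²)/(6LEI)  [x≤a] = -13·1·(4²-1²-3·1²)/(6·4·2000) = -13/4000 rad
Superposition: θ = Σ θ_i = -4633/480000 rad ≈ -0.009652 rad

θ(1) = -4633/480000 rad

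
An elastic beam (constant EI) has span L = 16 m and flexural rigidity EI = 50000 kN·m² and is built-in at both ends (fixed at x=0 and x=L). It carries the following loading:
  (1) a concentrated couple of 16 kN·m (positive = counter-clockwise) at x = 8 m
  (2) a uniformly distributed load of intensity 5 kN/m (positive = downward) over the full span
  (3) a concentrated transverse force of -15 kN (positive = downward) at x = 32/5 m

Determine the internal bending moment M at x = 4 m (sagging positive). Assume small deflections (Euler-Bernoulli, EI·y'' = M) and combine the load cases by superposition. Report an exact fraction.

M(4) = 826/75 kN·m

Load 1 — applied couple M₀=16 kN·m at a=8 m (b=L-a=8):
  M_1 = R_Ax - M_A  [x≤a] with R_A=3/2, M_A=4 = (3/2)·4 - 4 = 2 kN·m
Load 2 — uniform load w=5 kN/m over full span:
  M_2 = wLx/2 - wL²/12 - wx²/2 = 5·16·4/2 - 5·16²/12 - 5·4²/2 = 40/3 kN·m
Load 3 — point force P=-15 kN at a=32/5 m (b=L-a=48/5):
  M_3 = Pb²(3a+b)x/L³ - Pab²/L²  [x≤a] = (-15)·(48/5)²·(3·(32/5)+(48/5))·4/16³ - (-15)·(32/5)·(48/5)²/16² = -108/25 kN·m
Superposition: M = Σ M_i = 826/75 kN·m ≈ 11.013333 kN·m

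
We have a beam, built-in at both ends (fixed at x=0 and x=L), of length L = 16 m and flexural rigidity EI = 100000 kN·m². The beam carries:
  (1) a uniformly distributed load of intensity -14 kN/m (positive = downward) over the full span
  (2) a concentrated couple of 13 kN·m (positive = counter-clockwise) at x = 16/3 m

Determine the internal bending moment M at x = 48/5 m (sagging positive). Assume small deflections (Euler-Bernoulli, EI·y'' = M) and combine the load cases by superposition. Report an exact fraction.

M(48/5) = -10051/75 kN·m

Load 1 — uniform load w=-14 kN/m over full span:
  M_1 = wLx/2 - wL²/12 - wx²/2 = (-14)·16·(48/5)/2 - (-14)·16²/12 - (-14)·(48/5)²/2 = -9856/75 kN·m
Load 2 — applied couple M₀=13 kN·m at a=16/3 m (b=L-a=32/3):
  M_2 = R_Ax - M_A - M₀  [x>a] with R_A=13/12, M_A=0 = (13/12)·(48/5) - 0 - 13 = -13/5 kN·m
Superposition: M = Σ M_i = -10051/75 kN·m ≈ -134.013333 kN·m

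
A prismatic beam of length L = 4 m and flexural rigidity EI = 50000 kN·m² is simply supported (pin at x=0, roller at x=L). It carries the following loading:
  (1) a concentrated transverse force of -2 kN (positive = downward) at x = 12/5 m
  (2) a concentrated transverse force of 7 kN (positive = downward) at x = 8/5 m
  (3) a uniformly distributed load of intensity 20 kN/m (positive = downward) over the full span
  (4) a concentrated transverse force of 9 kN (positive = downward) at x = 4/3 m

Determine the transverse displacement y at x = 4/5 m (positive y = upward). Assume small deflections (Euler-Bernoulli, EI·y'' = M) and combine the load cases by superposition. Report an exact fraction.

y(4/5) = -706/703125 m

Load 1 — point force P=-2 kN at a=12/5 m (b=L-a=8/5):
  y_1 = -Pbx(L²-b²-x²)/(6LEI)  [x≤a] = -(-2)·(8/5)·(4/5)·(4²-(8/5)²-(4/5)²)/(6·4·50000) = 32/1171875 m
Load 2 — point force P=7 kN at a=8/5 m (b=L-a=12/5):
  y_2 = -Pbx(L²-b²-x²)/(6LEI)  [x≤a] = -7·(12/5)·(4/5)·(4²-(12/5)²-(4/5)²)/(6·4·50000) = -42/390625 m
Load 3 — uniform load w=20 kN/m over full span:
  y_3 = -wx(L³-2Lx²+x³)/(24EI) = -20·(4/5)·(4³-2·4·(4/5)²+(4/5)³)/(24·50000) = -928/1171875 m
Load 4 — point force P=9 kN at a=4/3 m (b=L-a=8/3):
  y_4 = -Pbx(L²-b²-x²)/(6LEI)  [x≤a] = -9·(8/3)·(4/5)·(4²-(8/3)²-(4/5)²)/(6·4·50000) = -464/3515625 m
Superposition: y = Σ y_i = -706/703125 m ≈ -0.001004 m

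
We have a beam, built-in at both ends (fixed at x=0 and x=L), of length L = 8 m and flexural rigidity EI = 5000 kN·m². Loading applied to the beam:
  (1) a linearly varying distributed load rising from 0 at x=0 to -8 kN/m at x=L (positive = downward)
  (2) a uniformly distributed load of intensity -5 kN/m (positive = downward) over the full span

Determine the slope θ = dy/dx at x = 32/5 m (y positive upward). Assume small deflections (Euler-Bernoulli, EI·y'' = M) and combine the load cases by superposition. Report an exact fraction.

Load 1 — triangular load w₀=-8 kN/m (0→w₀ over full span):
  θ_1 = -w₀(2x(L-x)(L-2x)(x+2L)+x²(L-x)²)/(120LEI) = -(-8)·(2·(32/5)·(8-(32/5))·(8-2·(32/5))·((32/5)+2·8)+(32/5)²·(8-(32/5))²)/(120·8·5000) = -4096/1171875 rad
Load 2 — uniform load w=-5 kN/m over full span:
  θ_2 = -wx(L-x)(L-2x)/(12EI) = -(-5)·(32/5)·(8-(32/5))·(8-2·(32/5))/(12·5000) = -64/15625 rad
Superposition: θ = Σ θ_i = -8896/1171875 rad ≈ -0.007591 rad

θ(32/5) = -8896/1171875 rad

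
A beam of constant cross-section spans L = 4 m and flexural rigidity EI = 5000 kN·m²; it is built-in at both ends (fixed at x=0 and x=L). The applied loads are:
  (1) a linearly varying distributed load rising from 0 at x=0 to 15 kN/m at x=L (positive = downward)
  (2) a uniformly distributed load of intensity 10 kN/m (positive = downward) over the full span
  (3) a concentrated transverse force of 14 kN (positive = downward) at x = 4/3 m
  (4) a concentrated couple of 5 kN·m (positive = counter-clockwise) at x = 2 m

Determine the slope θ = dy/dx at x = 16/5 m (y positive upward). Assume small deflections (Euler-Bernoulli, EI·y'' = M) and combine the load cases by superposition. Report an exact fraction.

Load 1 — triangular load w₀=15 kN/m (0→w₀ over full span):
  θ_1 = -w₀(2x(L-x)(L-2x)(x+2L)+x²(L-x)²)/(120LEI) = -15·(2·(16/5)·(4-(16/5))·(4-2·(16/5))·((16/5)+2·4)+(16/5)²·(4-(16/5))²)/(120·4·5000) = 64/78125 rad
Load 2 — uniform load w=10 kN/m over full span:
  θ_2 = -wx(L-x)(L-2x)/(12EI) = -10·(16/5)·(4-(16/5))·(4-2·(16/5))/(12·5000) = 16/15625 rad
Load 3 — point force P=14 kN at a=4/3 m (b=L-a=8/3):
  θ_3 = Pa²(L-x)(2bL-(3b+a)(L-x))/(2L³EI)  [x>a] = 14·(4/3)²·(4-(16/5))·(2·(8/3)·4-(3·(8/3)+(4/3))·(4-(16/5)))/(2·4³·5000) = 182/421875 rad
Load 4 — applied couple M₀=5 kN·m at a=2 m (b=L-a=2):
  θ_4 = (R_Ax²/2 - M_Ax - M₀(x-a))/EI  [x>a] with R_A=15/8, M_A=5/4 = ((15/8)·(16/5)²/2 - (5/4)·(16/5) - 5·((16/5)-2))/5000 = -1/12500 rad
Superposition: θ = Σ θ_i = 18517/8437500 rad ≈ 0.002195 rad

θ(16/5) = 18517/8437500 rad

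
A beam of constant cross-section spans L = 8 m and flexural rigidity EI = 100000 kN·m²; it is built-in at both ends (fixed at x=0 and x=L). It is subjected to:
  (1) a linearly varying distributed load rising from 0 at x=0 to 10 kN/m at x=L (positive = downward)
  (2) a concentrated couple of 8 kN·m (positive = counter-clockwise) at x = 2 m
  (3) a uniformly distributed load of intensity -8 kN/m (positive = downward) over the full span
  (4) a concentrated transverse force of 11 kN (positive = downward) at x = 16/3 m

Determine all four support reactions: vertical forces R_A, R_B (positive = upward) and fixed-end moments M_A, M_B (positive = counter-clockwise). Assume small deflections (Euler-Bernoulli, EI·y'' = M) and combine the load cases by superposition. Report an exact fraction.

R_A = -3461/216 kN, M_A = -881/54 kN·m, R_B = 653/216 kN, M_B = 7/54 kN·m

Load 1 — triangular load w₀=10 kN/m (0→w₀ over full span):
  R_A = 3w₀L/20 = 3·10·8/20 = 12 kN
  M_A = w₀L²/30 = 10·8²/30 = 64/3 kN·m
  R_B = 7w₀L/20 = 7·10·8/20 = 28 kN
  M_B = -w₀L²/20 = -10·8²/20 = -32 kN·m
Load 2 — applied couple M₀=8 kN·m at a=2 m (b=L-a=6):
  R_A = 6M₀ab/L³ = 6·8·2·6/8³ = 9/8 kN
  M_A = M₀b(2a-b)/L² = 8·6·(2·2-6)/8² = -3/2 kN·m
  R_B = -6M₀ab/L³ = -6·8·2·6/8³ = -9/8 kN
  M_B = M₀a(2b-a)/L² = 8·2·(2·6-2)/8² = 5/2 kN·m
Load 3 — uniform load w=-8 kN/m over full span:
  R_A = wL/2 = (-8)·8/2 = -32 kN
  M_A = wL²/12 = (-8)·8²/12 = -128/3 kN·m
  R_B = wL/2 = (-8)·8/2 = -32 kN
  M_B = -wL²/12 = -(-8)·8²/12 = 128/3 kN·m
Load 4 — point force P=11 kN at a=16/3 m (b=L-a=8/3):
  R_A = Pb²(3a+b)/L³ = 11·(8/3)²·(3·(16/3)+(8/3))/8³ = 77/27 kN
  M_A = Pab²/L² = 11·(16/3)·(8/3)²/8² = 176/27 kN·m
  R_B = Pa²(a+3b)/L³ = 11·(16/3)²·((16/3)+3·(8/3))/8³ = 220/27 kN
  M_B = -Pa²b/L² = -11·(16/3)²·(8/3)/8² = -352/27 kN·m
Superposition: R_A = -3461/216 kN, M_A = -881/54 kN·m, R_B = 653/216 kN, M_B = 7/54 kN·m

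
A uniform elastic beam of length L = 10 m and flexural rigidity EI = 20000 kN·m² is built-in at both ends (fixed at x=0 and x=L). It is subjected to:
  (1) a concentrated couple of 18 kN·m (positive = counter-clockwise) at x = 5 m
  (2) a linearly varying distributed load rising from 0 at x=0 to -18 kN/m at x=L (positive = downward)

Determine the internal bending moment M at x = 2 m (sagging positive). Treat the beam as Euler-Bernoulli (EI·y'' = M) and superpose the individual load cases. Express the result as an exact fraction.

M(2) = 93/10 kN·m

Load 1 — applied couple M₀=18 kN·m at a=5 m (b=L-a=5):
  M_1 = R_Ax - M_A  [x≤a] with R_A=27/10, M_A=9/2 = (27/10)·2 - (9/2) = 9/10 kN·m
Load 2 — triangular load w₀=-18 kN/m (0→w₀ over full span):
  M_2 = 3w₀Lx/20 - w₀L²/30 - w₀x³/(6L) = 3·(-18)·10·2/20 - (-18)·10²/30 - (-18)·2³/(6·10) = 42/5 kN·m
Superposition: M = Σ M_i = 93/10 kN·m ≈ 9.300000 kN·m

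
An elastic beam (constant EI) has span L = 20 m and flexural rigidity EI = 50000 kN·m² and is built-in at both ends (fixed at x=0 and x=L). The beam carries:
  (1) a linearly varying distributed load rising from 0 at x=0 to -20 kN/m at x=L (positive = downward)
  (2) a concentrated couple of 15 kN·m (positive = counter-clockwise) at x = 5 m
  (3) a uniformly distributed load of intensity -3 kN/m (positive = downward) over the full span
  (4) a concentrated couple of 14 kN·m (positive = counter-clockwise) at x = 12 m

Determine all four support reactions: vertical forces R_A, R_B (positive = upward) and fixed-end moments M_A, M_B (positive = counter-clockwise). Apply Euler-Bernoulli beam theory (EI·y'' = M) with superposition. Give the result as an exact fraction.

Load 1 — triangular load w₀=-20 kN/m (0→w₀ over full span):
  R_A = 3w₀L/20 = 3·(-20)·20/20 = -60 kN
  M_A = w₀L²/30 = (-20)·20²/30 = -800/3 kN·m
  R_B = 7w₀L/20 = 7·(-20)·20/20 = -140 kN
  M_B = -w₀L²/20 = -(-20)·20²/20 = 400 kN·m
Load 2 — applied couple M₀=15 kN·m at a=5 m (b=L-a=15):
  R_A = 6M₀ab/L³ = 6·15·5·15/20³ = 27/32 kN
  M_A = M₀b(2a-b)/L² = 15·15·(2·5-15)/20² = -45/16 kN·m
  R_B = -6M₀ab/L³ = -6·15·5·15/20³ = -27/32 kN
  M_B = M₀a(2b-a)/L² = 15·5·(2·15-5)/20² = 75/16 kN·m
Load 3 — uniform load w=-3 kN/m over full span:
  R_A = wL/2 = (-3)·20/2 = -30 kN
  M_A = wL²/12 = (-3)·20²/12 = -100 kN·m
  R_B = wL/2 = (-3)·20/2 = -30 kN
  M_B = -wL²/12 = -(-3)·20²/12 = 100 kN·m
Load 4 — applied couple M₀=14 kN·m at a=12 m (b=L-a=8):
  R_A = 6M₀ab/L³ = 6·14·12·8/20³ = 126/125 kN
  M_A = M₀b(2a-b)/L² = 14·8·(2·12-8)/20² = 112/25 kN·m
  R_B = -6M₀ab/L³ = -6·14·12·8/20³ = -126/125 kN
  M_B = M₀a(2b-a)/L² = 14·12·(2·8-12)/20² = 42/25 kN·m
Superposition: R_A = -352593/4000 kN, M_A = -437999/1200 kN·m, R_B = -687407/4000 kN, M_B = 202547/400 kN·m

R_A = -352593/4000 kN, M_A = -437999/1200 kN·m, R_B = -687407/4000 kN, M_B = 202547/400 kN·m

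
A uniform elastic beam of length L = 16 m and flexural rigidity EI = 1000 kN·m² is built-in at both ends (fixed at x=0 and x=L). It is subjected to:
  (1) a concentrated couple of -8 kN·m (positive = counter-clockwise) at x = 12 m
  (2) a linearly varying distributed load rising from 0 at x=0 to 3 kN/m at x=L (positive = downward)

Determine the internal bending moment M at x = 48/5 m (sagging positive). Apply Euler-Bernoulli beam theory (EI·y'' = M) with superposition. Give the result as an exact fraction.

Load 1 — applied couple M₀=-8 kN·m at a=12 m (b=L-a=4):
  M_1 = R_Ax - M_A  [x≤a] with R_A=-9/16, M_A=-5/2 = (-9/16)·(48/5) - (-5/2) = -29/10 kN·m
Load 2 — triangular load w₀=3 kN/m (0→w₀ over full span):
  M_2 = 3w₀Lx/20 - w₀L²/30 - w₀x³/(6L) = 3·3·16·(48/5)/20 - 3·16²/30 - 3·(48/5)³/(6·16) = 1984/125 kN·m
Superposition: M = Σ M_i = 3243/250 kN·m ≈ 12.972000 kN·m

M(48/5) = 3243/250 kN·m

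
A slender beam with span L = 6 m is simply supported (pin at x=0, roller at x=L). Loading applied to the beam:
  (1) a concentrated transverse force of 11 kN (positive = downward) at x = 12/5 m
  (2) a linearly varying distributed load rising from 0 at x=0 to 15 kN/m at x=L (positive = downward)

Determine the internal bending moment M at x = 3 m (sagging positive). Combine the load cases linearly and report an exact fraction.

Load 1 — point force P=11 kN at a=12/5 m (b=L-a=18/5):
  M_1 = Pa(L-x)/L  [x>a] = 11·(12/5)·(6-3)/6 = 66/5 kN·m
Load 2 — triangular load w₀=15 kN/m (0→w₀ over full span):
  M_2 = w₀Lx/6 - w₀x³/(6L) = 15·6·3/6 - 15·3³/(6·6) = 135/4 kN·m
Superposition: M = Σ M_i = 939/20 kN·m ≈ 46.950000 kN·m

M(3) = 939/20 kN·m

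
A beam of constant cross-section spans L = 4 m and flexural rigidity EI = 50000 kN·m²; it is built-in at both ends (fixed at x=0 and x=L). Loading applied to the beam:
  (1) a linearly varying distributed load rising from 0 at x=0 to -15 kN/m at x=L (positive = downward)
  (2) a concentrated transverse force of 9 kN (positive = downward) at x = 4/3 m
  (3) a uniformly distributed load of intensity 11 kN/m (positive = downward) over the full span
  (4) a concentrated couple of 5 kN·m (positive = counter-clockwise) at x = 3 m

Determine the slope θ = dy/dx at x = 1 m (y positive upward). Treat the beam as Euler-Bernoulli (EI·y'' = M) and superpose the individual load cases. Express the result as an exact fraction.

θ(1) = -301/3200000 rad

Load 1 — triangular load w₀=-15 kN/m (0→w₀ over full span):
  θ_1 = -w₀(2x(L-x)(L-2x)(x+2L)+x²(L-x)²)/(120LEI) = -(-15)·(2·1·(4-1)·(4-2·1)·(1+2·4)+1²·(4-1)²)/(120·4·50000) = 117/1600000 rad
Load 2 — point force P=9 kN at a=4/3 m (b=L-a=8/3):
  θ_2 = -Pb²x(2aL-(3a+b)x)/(2L³EI)  [x≤a] = -9·(8/3)²·1·(2·(4/3)·4-(3·(4/3)+(8/3))·1)/(2·4³·50000) = -1/25000 rad
Load 3 — uniform load w=11 kN/m over full span:
  θ_3 = -wx(L-x)(L-2x)/(12EI) = -11·1·(4-1)·(4-2·1)/(12·50000) = -11/100000 rad
Load 4 — applied couple M₀=5 kN·m at a=3 m (b=L-a=1):
  θ_4 = (R_Ax²/2 - M_Ax)/EI  [x≤a] with R_A=45/32, M_A=25/16 = ((45/32)·1²/2 - (25/16)·1)/50000 = -11/640000 rad
Superposition: θ = Σ θ_i = -301/3200000 rad ≈ -0.000094 rad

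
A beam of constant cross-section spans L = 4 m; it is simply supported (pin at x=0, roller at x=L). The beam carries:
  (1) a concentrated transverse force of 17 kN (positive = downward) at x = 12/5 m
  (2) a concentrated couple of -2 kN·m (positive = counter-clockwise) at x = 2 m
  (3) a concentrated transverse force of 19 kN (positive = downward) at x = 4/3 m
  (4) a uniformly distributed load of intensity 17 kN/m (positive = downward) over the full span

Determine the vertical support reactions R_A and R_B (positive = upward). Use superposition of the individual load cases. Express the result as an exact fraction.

Load 1 — point force P=17 kN at a=12/5 m (b=L-a=8/5):
  R_A = Pb/L = 17·(8/5)/4 = 34/5 kN
  R_B = Pa/L = 17·(12/5)/4 = 51/5 kN
Load 2 — applied couple M₀=-2 kN·m at a=2 m (b=L-a=2):
  R_A = M₀/L = (-2)/4 = -1/2 kN
  R_B = -M₀/L = -(-2)/4 = 1/2 kN
Load 3 — point force P=19 kN at a=4/3 m (b=L-a=8/3):
  R_A = Pb/L = 19·(8/3)/4 = 38/3 kN
  R_B = Pa/L = 19·(4/3)/4 = 19/3 kN
Load 4 — uniform load w=17 kN/m over full span:
  R_A = wL/2 = 17·4/2 = 34 kN
  R_B = wL/2 = 17·4/2 = 34 kN
Superposition: R_A = 1589/30 kN, R_B = 1531/30 kN

R_A = 1589/30 kN, R_B = 1531/30 kN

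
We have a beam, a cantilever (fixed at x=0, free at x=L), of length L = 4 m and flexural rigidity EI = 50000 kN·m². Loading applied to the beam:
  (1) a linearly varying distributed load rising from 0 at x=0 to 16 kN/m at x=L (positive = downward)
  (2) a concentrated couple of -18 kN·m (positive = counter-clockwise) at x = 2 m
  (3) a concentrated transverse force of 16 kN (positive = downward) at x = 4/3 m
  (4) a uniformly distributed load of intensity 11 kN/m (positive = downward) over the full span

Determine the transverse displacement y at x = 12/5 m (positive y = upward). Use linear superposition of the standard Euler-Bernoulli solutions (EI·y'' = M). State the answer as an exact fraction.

Load 1 — triangular load w₀=16 kN/m (0→w₀ over full span):
  y_1 = (w₀Lx³/12-w₀L²x²/6-w₀x⁵/(120L))/EI = (16·4·(12/5)³/12-16·4²·(12/5)²/6-16·(12/5)⁵/(120·4))/50000 = -170592/48828125 m
Load 2 — applied couple M₀=-18 kN·m at a=2 m (b=L-a=2):
  y_2 = M₀a(2x-a)/(2EI)  [x>a] = (-18)·2·(2·(12/5)-2)/(2·50000) = -63/62500 m
Load 3 — point force P=16 kN at a=4/3 m (b=L-a=8/3):
  y_3 = -Pa²(3x-a)/(6EI)  [x>a] = -16·(4/3)²·(3·(12/5)-(4/3))/(6·50000) = -704/1265625 m
Load 4 — uniform load w=11 kN/m over full span:
  y_4 = -wx²(x²-4Lx+6L²)/(24EI) = -11·(12/5)²·((12/5)²-4·4·(12/5)+6·4²)/(24·50000) = -6534/1953125 m
Superposition: y = Σ y_i = -132944083/15820312500 m ≈ -0.008403 m

y(12/5) = -132944083/15820312500 m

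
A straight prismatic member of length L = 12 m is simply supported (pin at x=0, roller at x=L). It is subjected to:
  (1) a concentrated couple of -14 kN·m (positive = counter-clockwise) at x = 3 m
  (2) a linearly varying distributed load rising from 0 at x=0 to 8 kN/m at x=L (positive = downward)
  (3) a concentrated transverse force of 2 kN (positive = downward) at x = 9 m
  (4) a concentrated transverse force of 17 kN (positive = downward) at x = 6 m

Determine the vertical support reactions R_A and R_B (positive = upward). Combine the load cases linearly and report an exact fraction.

R_A = 143/6 kN, R_B = 259/6 kN

Load 1 — applied couple M₀=-14 kN·m at a=3 m (b=L-a=9):
  R_A = M₀/L = (-14)/12 = -7/6 kN
  R_B = -M₀/L = -(-14)/12 = 7/6 kN
Load 2 — triangular load w₀=8 kN/m (0→w₀ over full span):
  R_A = w₀L/6 = 8·12/6 = 16 kN
  R_B = w₀L/3 = 8·12/3 = 32 kN
Load 3 — point force P=2 kN at a=9 m (b=L-a=3):
  R_A = Pb/L = 2·3/12 = 1/2 kN
  R_B = Pa/L = 2·9/12 = 3/2 kN
Load 4 — point force P=17 kN at a=6 m (b=L-a=6):
  R_A = Pb/L = 17·6/12 = 17/2 kN
  R_B = Pa/L = 17·6/12 = 17/2 kN
Superposition: R_A = 143/6 kN, R_B = 259/6 kN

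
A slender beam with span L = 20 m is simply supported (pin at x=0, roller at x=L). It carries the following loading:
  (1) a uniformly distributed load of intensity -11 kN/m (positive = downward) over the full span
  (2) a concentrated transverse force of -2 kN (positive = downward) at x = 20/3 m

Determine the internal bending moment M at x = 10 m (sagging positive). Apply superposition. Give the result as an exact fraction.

Load 1 — uniform load w=-11 kN/m over full span:
  M_1 = wx(L-x)/2 = (-11)·10·(20-10)/2 = -550 kN·m
Load 2 — point force P=-2 kN at a=20/3 m (b=L-a=40/3):
  M_2 = Pa(L-x)/L  [x>a] = (-2)·(20/3)·(20-10)/20 = -20/3 kN·m
Superposition: M = Σ M_i = -1670/3 kN·m ≈ -556.666667 kN·m

M(10) = -1670/3 kN·m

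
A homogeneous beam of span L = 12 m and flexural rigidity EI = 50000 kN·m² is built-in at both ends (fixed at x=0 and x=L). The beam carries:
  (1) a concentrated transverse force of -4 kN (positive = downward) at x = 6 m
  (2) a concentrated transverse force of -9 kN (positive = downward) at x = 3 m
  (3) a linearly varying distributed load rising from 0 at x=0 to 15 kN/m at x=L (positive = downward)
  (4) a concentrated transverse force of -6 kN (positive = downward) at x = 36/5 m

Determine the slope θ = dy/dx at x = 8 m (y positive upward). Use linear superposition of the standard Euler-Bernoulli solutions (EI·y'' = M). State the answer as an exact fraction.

θ(8) = 17737/18750000 rad

Load 1 — point force P=-4 kN at a=6 m (b=L-a=6):
  θ_1 = Pa²(L-x)(2bL-(3b+a)(L-x))/(2L³EI)  [x>a] = (-4)·6²·(12-8)·(2·6·12-(3·6+6)·(12-8))/(2·12³·50000) = -1/6250 rad
Load 2 — point force P=-9 kN at a=3 m (b=L-a=9):
  θ_2 = Pa²(L-x)(2bL-(3b+a)(L-x))/(2L³EI)  [x>a] = (-9)·3²·(12-8)·(2·9·12-(3·9+3)·(12-8))/(2·12³·50000) = -9/50000 rad
Load 3 — triangular load w₀=15 kN/m (0→w₀ over full span):
  θ_3 = -w₀(2x(L-x)(L-2x)(x+2L)+x²(L-x)²)/(120LEI) = -15·(2·8·(12-8)·(12-2·8)·(8+2·12)+8²·(12-8)²)/(120·12·50000) = 14/9375 rad
Load 4 — point force P=-6 kN at a=36/5 m (b=L-a=24/5):
  θ_4 = Pa²(L-x)(2bL-(3b+a)(L-x))/(2L³EI)  [x>a] = (-6)·(36/5)²·(12-8)·(2·(24/5)·12-(3·(24/5)+(36/5))·(12-8))/(2·12³·50000) = -81/390625 rad
Superposition: θ = Σ θ_i = 17737/18750000 rad ≈ 0.000946 rad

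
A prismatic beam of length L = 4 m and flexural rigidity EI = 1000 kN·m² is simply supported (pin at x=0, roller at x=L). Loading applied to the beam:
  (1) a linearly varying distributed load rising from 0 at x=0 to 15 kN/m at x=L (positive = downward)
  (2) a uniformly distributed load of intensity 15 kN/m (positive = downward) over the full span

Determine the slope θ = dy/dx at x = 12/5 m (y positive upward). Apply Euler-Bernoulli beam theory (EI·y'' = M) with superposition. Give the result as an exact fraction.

θ(12/5) = 787/46875 rad

Load 1 — triangular load w₀=15 kN/m (0→w₀ over full span):
  θ_1 = -w₀(7L⁴-30L²x²+15x⁴)/(360LEI) = -15·(7·4⁴-30·4²·(12/5)²+15·(12/5)⁴)/(360·4·1000) = 232/46875 rad
Load 2 — uniform load w=15 kN/m over full span:
  θ_2 = -w(L³-6Lx²+4x³)/(24EI) = -15·(4³-6·4·(12/5)²+4·(12/5)³)/(24·1000) = 37/3125 rad
Superposition: θ = Σ θ_i = 787/46875 rad ≈ 0.016789 rad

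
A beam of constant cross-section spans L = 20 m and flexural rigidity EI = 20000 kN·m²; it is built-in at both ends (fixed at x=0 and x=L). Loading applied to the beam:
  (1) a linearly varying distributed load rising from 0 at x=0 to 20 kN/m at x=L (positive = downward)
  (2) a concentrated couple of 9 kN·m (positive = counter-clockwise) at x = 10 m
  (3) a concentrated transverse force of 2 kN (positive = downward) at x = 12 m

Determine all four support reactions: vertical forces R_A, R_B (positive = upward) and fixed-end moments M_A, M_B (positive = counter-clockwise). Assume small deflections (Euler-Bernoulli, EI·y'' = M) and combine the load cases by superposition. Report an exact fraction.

Load 1 — triangular load w₀=20 kN/m (0→w₀ over full span):
  R_A = 3w₀L/20 = 3·20·20/20 = 60 kN
  M_A = w₀L²/30 = 20·20²/30 = 800/3 kN·m
  R_B = 7w₀L/20 = 7·20·20/20 = 140 kN
  M_B = -w₀L²/20 = -20·20²/20 = -400 kN·m
Load 2 — applied couple M₀=9 kN·m at a=10 m (b=L-a=10):
  R_A = 6M₀ab/L³ = 6·9·10·10/20³ = 27/40 kN
  M_A = M₀b(2a-b)/L² = 9·10·(2·10-10)/20² = 9/4 kN·m
  R_B = -6M₀ab/L³ = -6·9·10·10/20³ = -27/40 kN
  M_B = M₀a(2b-a)/L² = 9·10·(2·10-10)/20² = 9/4 kN·m
Load 3 — point force P=2 kN at a=12 m (b=L-a=8):
  R_A = Pb²(3a+b)/L³ = 2·8²·(3·12+8)/20³ = 88/125 kN
  M_A = Pab²/L² = 2·12·8²/20² = 96/25 kN·m
  R_B = Pa²(a+3b)/L³ = 2·12²·(12+3·8)/20³ = 162/125 kN
  M_B = -Pa²b/L² = -2·12²·8/20² = -144/25 kN·m
Superposition: R_A = 61379/1000 kN, M_A = 81827/300 kN·m, R_B = 140621/1000 kN, M_B = -40351/100 kN·m

R_A = 61379/1000 kN, M_A = 81827/300 kN·m, R_B = 140621/1000 kN, M_B = -40351/100 kN·m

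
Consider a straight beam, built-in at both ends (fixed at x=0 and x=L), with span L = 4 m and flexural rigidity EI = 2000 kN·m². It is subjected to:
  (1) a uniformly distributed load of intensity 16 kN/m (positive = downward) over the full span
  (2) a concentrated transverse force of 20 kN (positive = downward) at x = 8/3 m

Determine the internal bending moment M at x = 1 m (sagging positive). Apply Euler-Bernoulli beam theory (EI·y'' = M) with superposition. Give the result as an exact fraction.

M(1) = 52/27 kN·m

Load 1 — uniform load w=16 kN/m over full span:
  M_1 = wLx/2 - wL²/12 - wx²/2 = 16·4·1/2 - 16·4²/12 - 16·1²/2 = 8/3 kN·m
Load 2 — point force P=20 kN at a=8/3 m (b=L-a=4/3):
  M_2 = Pb²(3a+b)x/L³ - Pab²/L²  [x≤a] = 20·(4/3)²·(3·(8/3)+(4/3))·1/4³ - 20·(8/3)·(4/3)²/4² = -20/27 kN·m
Superposition: M = Σ M_i = 52/27 kN·m ≈ 1.925926 kN·m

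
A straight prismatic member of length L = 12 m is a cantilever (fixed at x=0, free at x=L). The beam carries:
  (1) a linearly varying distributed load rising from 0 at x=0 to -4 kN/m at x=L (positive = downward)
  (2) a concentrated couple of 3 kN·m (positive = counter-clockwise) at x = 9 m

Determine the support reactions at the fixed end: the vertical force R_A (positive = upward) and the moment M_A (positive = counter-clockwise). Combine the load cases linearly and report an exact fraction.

Load 1 — triangular load w₀=-4 kN/m (0→w₀ over full span):
  R_A = w₀L/2 = (-4)·12/2 = -24 kN
  M_A = w₀L²/3 = (-4)·12²/3 = -192 kN·m
Load 2 — applied couple M₀=3 kN·m at a=9 m (b=L-a=3):
  R_A = 0 kN
  M_A = -M₀ = -3 kN·m
Superposition: R_A = -24 kN, M_A = -195 kN·m

R_A = -24 kN, M_A = -195 kN·m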